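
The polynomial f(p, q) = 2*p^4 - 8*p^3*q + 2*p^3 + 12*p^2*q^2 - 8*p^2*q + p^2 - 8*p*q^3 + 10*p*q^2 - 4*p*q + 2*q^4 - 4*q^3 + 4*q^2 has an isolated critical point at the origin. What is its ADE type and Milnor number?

The Hessian of f at 0 is [[2, -4], [-4, 8]] with rank 1, so corank 1. A Groebner basis of the Jacobian ideal J(f) in C{p,q} is {p^2 + 4*p - 8*q, p*q + 2*p - 4*q, p + q^2 - 2*q}; counting standard monomials gives mu = 3. Corank 1: A-series; mu = 3 gives A_3.

Type A3, Milnor number mu = 3.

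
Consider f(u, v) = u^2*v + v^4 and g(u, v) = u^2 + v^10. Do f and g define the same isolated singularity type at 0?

The Hessian of f at 0 has rank 0. Corank 2; j^3 = u^2*v has shape L^2 M (L != M), so D-series; mu = 5 gives D_5. The Hessian of g at 0 has rank 1. Corank 1: A-series; mu = 9 gives A_9. f is D_5 but g is A_9, hence not right-equivalent.

No.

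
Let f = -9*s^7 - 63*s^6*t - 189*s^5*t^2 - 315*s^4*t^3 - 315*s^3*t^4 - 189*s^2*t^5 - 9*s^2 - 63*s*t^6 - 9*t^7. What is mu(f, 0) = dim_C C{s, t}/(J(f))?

The Hessian of f at 0 is [[-18, 0], [0, 0]] with rank 1, so corank 1. A Groebner basis of the Jacobian ideal J(f) in C{s,t} is {t^6, s}; counting standard monomials gives mu = 6. Corank 1: A-series; mu = 6 gives A_6.

6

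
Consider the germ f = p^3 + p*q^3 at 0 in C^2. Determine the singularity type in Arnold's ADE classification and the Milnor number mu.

Type E_7, Milnor number mu = 7.

The Hessian of f at 0 has rank 0. Corank 2; j^3 = p^3 is a perfect cube, so E-series; the 4-jet and mu = 7 give E_7.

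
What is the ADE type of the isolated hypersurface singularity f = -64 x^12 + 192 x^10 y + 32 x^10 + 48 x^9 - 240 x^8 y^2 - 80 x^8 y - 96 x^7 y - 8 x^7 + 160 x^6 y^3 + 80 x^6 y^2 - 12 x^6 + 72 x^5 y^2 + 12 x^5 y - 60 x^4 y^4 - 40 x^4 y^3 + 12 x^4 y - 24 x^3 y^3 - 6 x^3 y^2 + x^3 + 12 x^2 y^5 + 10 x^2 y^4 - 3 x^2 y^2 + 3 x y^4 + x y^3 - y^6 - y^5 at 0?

E_{7}

The Hessian of f at 0 is [[0, 0], [0, 0]] with rank 0, so corank 2. A Groebner basis of the Jacobian ideal J(f) in C{x,y} is {-x^2 + y^4 - y^3/3, x^3, x^2*y + x^2/3 + y^3/9, -x^2 + x*y^2 - y^3/3}; counting standard monomials gives mu = 7. Corank 2; j^3 = x^3 is a perfect cube, so E-series; the 4-jet and mu = 7 give E_7.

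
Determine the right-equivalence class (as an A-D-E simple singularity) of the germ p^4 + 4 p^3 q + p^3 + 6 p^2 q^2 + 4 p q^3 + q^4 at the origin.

E6

The Hessian of f at 0 has rank 0. Corank 2; j^3 = p^3 is a perfect cube, so E-series; the 4-jet and mu = 6 give E_6.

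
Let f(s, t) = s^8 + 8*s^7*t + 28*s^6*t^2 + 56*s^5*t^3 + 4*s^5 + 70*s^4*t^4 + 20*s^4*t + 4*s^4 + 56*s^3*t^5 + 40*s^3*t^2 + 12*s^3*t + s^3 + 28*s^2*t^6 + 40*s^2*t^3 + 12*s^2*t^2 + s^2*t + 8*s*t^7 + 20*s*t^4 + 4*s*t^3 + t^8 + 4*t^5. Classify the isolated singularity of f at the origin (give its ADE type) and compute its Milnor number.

Type D_9, Milnor number mu = 9.

The Hessian of f at 0 is [[0, 0], [0, 0]] with rank 0, so corank 2. A Groebner basis of the Jacobian ideal J(f) in C{s,t} is {s^2*t^2 - 11*s^2*t/2 - s^2/4 - 19*s*t^2/2 - 9*s*t/4 - 9*t^3/2, 19*s^2*t/2 + s^2/2 + s*t^3 + 15*s*t^2 + 7*s*t/2 + 7*t^3, -27*s^2*t/2 - 3*s^2/4 - 20*s*t^2 - 19*s*t/4 + t^4 - 19*t^3/2, s^3 + 3*s^2*t + s^2/2 + 3*s*t^2 + s*t/2 + t^3}; counting standard monomials gives mu = 9. Corank 2; j^3 = s^2*(s + t) has shape L^2 M (L != M), so D-series; mu = 9 gives D_9.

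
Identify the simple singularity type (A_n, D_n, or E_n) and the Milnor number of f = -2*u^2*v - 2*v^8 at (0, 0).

The Hessian of f at 0 is [[0, 0], [0, 0]] with rank 0, so corank 2. A Groebner basis of the Jacobian ideal J(f) in C{u,v} is {u^2/8 + v^7, u^3, u*v}; counting standard monomials gives mu = 9. Corank 2; j^3 = -2*u^2*v has shape L^2 M (L != M), so D-series; mu = 9 gives D_9.

Type D_{9}, Milnor number mu = 9.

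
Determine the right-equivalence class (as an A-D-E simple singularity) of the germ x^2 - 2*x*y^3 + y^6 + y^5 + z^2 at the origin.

A_4

The Hessian of f at 0 has rank 2. Corank 1: A-series; mu = 4 gives A_4.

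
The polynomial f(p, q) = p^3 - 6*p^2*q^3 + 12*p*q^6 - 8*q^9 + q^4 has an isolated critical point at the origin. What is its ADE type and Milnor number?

The Hessian of f at 0 has rank 0. Corank 2; j^3 = p^3 is a perfect cube, so E-series; the 4-jet and mu = 6 give E_6.

Type E_6, Milnor number mu = 6.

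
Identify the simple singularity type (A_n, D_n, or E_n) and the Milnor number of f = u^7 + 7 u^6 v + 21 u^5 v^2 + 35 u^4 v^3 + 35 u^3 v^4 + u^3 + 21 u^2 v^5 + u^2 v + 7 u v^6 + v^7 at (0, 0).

The Hessian of f at 0 has rank 0. Corank 2; j^3 = u^2*(u + v) has shape L^2 M (L != M), so D-series; mu = 8 gives D_8.

Type D_{8}, Milnor number mu = 8.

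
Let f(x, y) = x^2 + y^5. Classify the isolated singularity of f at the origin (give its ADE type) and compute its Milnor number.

Type A_{4}, Milnor number mu = 4.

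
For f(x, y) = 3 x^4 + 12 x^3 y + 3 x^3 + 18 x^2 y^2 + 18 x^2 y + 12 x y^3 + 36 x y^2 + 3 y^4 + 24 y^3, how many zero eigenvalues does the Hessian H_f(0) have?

Hessian at 0 has rank 0.

2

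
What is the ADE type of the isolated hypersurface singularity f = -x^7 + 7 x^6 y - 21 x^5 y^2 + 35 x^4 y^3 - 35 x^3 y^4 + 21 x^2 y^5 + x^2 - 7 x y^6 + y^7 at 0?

The Hessian of f at 0 has rank 1. Corank 1: A-series; mu = 6 gives A_6.

A6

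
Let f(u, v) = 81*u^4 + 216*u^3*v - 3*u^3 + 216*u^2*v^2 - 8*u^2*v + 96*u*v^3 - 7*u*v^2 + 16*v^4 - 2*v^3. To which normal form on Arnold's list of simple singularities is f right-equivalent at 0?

D5

The Hessian of f at 0 has rank 0. Corank 2; j^3 = -(u + v)^2*(3*u + 2*v) has shape L^2 M (L != M), so D-series; mu = 5 gives D_5.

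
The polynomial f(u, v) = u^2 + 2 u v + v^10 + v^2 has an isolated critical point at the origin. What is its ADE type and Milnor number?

The Hessian of f at 0 has rank 1. Corank 1: A-series; mu = 9 gives A_9.

Type A9, Milnor number mu = 9.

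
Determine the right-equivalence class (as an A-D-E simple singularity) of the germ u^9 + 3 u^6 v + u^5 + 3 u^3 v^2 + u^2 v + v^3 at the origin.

The Hessian of f at 0 is [[0, 0], [0, 0]] with rank 0, so corank 2. A Groebner basis of the Jacobian ideal J(f) in C{u,v} is {v^3, u^2 + 3*v^2, u*v}; counting standard monomials gives mu = 4. Corank 2; j^3 = v*(u^2 + v^2) splits into three distinct lines over C (the quadratic factor has nonzero discriminant), so D_4.

D_{4}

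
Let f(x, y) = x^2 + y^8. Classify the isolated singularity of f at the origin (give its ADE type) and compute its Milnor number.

The Hessian of f at 0 is [[2, 0], [0, 0]] with rank 1, so corank 1. A Groebner basis of the Jacobian ideal J(f) in C{x,y} is {y^7, x}; counting standard monomials gives mu = 7. Corank 1: A-series; mu = 7 gives A_7.

Type A_7, Milnor number mu = 7.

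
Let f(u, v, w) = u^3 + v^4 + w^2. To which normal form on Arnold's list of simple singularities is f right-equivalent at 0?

The Hessian of f at 0 has rank 1. Corank 2; j^3 = u^3 is a perfect cube, so E-series; the 4-jet and mu = 6 give E_6.

E_{6}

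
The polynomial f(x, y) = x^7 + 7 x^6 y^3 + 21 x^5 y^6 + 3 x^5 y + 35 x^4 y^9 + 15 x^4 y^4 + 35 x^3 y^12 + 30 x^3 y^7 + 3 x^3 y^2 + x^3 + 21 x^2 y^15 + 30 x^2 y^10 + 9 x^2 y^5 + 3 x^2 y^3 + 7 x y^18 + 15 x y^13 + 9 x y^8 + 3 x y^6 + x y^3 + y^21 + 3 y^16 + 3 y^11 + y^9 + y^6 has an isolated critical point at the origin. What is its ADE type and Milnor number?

Type E_{7}, Milnor number mu = 7.

The Hessian of f at 0 is [[0, 0], [0, 0]] with rank 0, so corank 2. A Groebner basis of the Jacobian ideal J(f) in C{x,y} is {x^3, x*y^2, 3*x^2 + y^3}; counting standard monomials gives mu = 7. Corank 2; j^3 = x^3 is a perfect cube, so E-series; the 4-jet and mu = 7 give E_7.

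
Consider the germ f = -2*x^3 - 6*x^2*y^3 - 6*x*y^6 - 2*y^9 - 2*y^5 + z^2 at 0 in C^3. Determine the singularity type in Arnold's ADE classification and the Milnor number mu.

Type E8, Milnor number mu = 8.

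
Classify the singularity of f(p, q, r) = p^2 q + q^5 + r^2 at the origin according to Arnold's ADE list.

The Hessian of f at 0 is [[0, 0, 0], [0, 0, 0], [0, 0, 2]] with rank 1, so corank 2. A Groebner basis of the Jacobian ideal J(f) in C{p,q,r} is {p^2/5 + q^4, p^3, p*q, r}; counting standard monomials gives mu = 6. Corank 2; j^3 = p^2*q has shape L^2 M (L != M), so D-series; mu = 6 gives D_6.

D_6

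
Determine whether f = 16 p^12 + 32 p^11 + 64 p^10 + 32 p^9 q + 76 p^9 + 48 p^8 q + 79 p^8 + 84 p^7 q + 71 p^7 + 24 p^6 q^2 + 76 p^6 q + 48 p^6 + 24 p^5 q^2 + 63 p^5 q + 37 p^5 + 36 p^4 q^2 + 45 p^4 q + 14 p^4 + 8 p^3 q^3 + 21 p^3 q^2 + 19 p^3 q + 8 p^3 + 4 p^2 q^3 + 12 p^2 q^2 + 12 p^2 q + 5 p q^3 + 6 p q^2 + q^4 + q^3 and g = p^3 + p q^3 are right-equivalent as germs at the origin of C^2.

Yes.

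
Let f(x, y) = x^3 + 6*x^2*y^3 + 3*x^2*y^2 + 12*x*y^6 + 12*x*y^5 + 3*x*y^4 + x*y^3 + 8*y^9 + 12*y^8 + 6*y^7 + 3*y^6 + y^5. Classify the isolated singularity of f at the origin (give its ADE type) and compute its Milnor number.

Type E_7, Milnor number mu = 7.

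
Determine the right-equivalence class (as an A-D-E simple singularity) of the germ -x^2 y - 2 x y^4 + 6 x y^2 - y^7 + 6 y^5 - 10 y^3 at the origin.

The Hessian of f at 0 has rank 0. Corank 2; j^3 = -y*(x^2 - 6*x*y + 10*y^2) splits into three distinct lines over C (the quadratic factor has nonzero discriminant), so D_4.

D_{4}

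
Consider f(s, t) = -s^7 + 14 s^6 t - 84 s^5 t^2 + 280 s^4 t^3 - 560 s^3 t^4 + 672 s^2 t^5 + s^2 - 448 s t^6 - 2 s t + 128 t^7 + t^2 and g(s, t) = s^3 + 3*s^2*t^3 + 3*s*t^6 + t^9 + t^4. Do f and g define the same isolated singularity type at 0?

The Hessian of f at 0 has rank 1. Corank 1: A-series; mu = 6 gives A_6. The Hessian of g at 0 has rank 0. Corank 2; j^3 = s^3 is a perfect cube, so E-series; the 4-jet and mu = 6 give E_6. f is A_6 but g is E_6, hence not right-equivalent.

No.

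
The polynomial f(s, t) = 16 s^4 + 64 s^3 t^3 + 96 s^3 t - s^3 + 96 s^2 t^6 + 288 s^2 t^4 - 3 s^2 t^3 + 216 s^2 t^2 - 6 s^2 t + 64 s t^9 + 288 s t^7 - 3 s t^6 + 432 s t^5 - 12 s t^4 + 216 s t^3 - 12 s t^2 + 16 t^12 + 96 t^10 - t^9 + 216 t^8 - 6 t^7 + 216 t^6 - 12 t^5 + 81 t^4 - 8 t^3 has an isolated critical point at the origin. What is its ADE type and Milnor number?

Type E_{6}, Milnor number mu = 6.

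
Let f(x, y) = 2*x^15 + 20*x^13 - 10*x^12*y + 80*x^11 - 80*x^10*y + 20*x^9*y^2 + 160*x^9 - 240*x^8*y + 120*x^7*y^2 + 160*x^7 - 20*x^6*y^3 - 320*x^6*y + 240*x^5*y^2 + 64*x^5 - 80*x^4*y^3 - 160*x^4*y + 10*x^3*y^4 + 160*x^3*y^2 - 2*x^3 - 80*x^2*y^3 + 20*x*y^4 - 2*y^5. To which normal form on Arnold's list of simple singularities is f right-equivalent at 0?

E_{8}

The Hessian of f at 0 has rank 0. Corank 2; j^3 = -2*x^3 is a perfect cube, so E-series; the 5-jet and mu = 8 give E_8.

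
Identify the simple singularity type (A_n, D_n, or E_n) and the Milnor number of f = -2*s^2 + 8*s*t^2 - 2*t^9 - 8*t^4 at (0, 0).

Type A8, Milnor number mu = 8.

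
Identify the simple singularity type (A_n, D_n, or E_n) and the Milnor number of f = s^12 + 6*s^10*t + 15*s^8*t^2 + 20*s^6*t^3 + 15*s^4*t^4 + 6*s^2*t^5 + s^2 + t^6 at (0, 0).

The Hessian of f at 0 has rank 1. Corank 1: A-series; mu = 5 gives A_5.

Type A_{5}, Milnor number mu = 5.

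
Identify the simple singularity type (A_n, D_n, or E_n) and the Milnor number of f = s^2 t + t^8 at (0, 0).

The Hessian of f at 0 has rank 0. Corank 2; j^3 = s^2*t has shape L^2 M (L != M), so D-series; mu = 9 gives D_9.

Type D9, Milnor number mu = 9.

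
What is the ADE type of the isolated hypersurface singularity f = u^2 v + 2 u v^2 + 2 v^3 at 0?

D4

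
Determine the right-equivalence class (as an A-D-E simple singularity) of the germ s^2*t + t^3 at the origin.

The Hessian of f at 0 has rank 0. Corank 2; j^3 = t*(s^2 + t^2) splits into three distinct lines over C (the quadratic factor has nonzero discriminant), so D_4.

D_4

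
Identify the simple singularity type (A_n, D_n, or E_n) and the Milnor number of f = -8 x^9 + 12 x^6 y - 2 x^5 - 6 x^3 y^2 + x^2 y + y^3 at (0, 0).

The Hessian of f at 0 has rank 0. Corank 2; j^3 = y*(x^2 + y^2) splits into three distinct lines over C (the quadratic factor has nonzero discriminant), so D_4.

Type D4, Milnor number mu = 4.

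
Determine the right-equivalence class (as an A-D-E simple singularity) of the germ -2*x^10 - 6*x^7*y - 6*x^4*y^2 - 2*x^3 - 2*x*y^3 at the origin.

E7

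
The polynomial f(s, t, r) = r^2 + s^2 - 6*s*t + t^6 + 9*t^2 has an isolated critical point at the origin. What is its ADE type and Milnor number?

Type A5, Milnor number mu = 5.

The Hessian of f at 0 has rank 2. Corank 1: A-series; mu = 5 gives A_5.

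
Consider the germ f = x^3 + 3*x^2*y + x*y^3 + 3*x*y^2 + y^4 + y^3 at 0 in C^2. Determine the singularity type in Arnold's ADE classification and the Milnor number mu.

Type E_7, Milnor number mu = 7.

The Hessian of f at 0 has rank 0. Corank 2; j^3 = (x + y)^3 is a perfect cube, so E-series; the 4-jet and mu = 7 give E_7.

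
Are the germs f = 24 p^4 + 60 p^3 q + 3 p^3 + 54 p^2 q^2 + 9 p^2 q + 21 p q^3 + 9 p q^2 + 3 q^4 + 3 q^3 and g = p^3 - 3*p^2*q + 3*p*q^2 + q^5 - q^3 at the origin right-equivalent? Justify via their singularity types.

The Hessian of f at 0 has rank 0. Corank 2; j^3 = 3*(p + q)^3 is a perfect cube, so E-series; the 4-jet and mu = 7 give E_7. The Hessian of g at 0 has rank 0. Corank 2; j^3 = (p - q)^3 is a perfect cube, so E-series; the 5-jet and mu = 8 give E_8. f is E_7 but g is E_8, hence not right-equivalent.

No.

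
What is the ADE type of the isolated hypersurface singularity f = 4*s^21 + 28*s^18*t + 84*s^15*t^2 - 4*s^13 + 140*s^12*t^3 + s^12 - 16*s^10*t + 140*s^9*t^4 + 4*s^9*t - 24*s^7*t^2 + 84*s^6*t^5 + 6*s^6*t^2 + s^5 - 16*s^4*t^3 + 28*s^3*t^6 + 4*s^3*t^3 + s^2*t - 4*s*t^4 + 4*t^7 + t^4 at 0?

D_5

The Hessian of f at 0 has rank 0. Corank 2; j^3 = s^2*t has shape L^2 M (L != M), so D-series; mu = 5 gives D_5.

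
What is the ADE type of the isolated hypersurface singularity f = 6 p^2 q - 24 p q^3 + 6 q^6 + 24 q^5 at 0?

D7

The Hessian of f at 0 is [[0, 0], [0, 0]] with rank 0, so corank 2. A Groebner basis of the Jacobian ideal J(f) in C{p,q} is {p^3, p^2*q + 2*p^2/3 - 4*p*q^2/3, -p*q/2 + q^3}; counting standard monomials gives mu = 7. Corank 2; j^3 = 6*p^2*q has shape L^2 M (L != M), so D-series; mu = 7 gives D_7.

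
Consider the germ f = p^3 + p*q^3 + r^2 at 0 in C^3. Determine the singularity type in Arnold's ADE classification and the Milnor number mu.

Type E7, Milnor number mu = 7.

The Hessian of f at 0 has rank 1. Corank 2; j^3 = p^3 is a perfect cube, so E-series; the 4-jet and mu = 7 give E_7.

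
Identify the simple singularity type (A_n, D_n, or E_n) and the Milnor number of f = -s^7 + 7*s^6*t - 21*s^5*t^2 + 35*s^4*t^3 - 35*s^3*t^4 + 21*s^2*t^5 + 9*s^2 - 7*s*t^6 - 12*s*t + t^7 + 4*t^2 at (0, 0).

Type A_{6}, Milnor number mu = 6.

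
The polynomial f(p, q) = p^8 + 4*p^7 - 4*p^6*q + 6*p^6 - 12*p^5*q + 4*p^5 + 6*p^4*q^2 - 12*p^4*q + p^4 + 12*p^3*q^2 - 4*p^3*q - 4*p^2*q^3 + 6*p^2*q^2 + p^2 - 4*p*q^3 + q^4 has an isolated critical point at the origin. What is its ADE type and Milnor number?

The Hessian of f at 0 is [[2, 0], [0, 0]] with rank 1, so corank 1. A Groebner basis of the Jacobian ideal J(f) in C{p,q} is {q^3, p}; counting standard monomials gives mu = 3. Corank 1: A-series; mu = 3 gives A_3.

Type A_{3}, Milnor number mu = 3.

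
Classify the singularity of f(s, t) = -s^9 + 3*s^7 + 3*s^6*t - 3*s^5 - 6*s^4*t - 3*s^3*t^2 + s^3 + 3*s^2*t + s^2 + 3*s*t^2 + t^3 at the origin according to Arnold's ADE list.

The Hessian of f at 0 has rank 1. Corank 1: A-series; mu = 2 gives A_2.

A_{2}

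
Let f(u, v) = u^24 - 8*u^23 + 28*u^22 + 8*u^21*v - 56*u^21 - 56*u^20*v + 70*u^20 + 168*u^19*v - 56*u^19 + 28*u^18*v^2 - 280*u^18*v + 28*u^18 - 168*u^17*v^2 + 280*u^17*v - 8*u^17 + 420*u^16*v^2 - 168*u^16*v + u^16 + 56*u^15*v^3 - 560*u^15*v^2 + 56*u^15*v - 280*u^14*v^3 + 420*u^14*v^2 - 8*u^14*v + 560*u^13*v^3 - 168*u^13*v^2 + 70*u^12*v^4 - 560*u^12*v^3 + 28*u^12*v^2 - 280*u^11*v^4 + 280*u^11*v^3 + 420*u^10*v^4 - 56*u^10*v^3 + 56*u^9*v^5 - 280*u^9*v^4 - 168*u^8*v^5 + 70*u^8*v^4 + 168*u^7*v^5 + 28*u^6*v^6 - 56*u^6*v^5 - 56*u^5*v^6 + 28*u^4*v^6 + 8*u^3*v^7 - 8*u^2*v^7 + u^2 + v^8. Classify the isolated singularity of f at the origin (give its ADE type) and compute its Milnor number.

The Hessian of f at 0 has rank 1. Corank 1: A-series; mu = 7 gives A_7.

Type A7, Milnor number mu = 7.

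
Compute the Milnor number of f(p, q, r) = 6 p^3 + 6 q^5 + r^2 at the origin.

8

The Hessian of f at 0 has rank 1. Corank 2; j^3 = 6*p^3 is a perfect cube, so E-series; the 5-jet and mu = 8 give E_8.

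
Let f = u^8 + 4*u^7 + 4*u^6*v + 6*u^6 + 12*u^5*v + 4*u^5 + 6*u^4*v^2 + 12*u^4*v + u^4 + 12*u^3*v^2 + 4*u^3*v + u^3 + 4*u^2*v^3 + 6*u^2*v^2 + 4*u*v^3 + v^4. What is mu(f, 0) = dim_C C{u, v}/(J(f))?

The Hessian of f at 0 has rank 0. Corank 2; j^3 = u^3 is a perfect cube, so E-series; the 4-jet and mu = 6 give E_6.

6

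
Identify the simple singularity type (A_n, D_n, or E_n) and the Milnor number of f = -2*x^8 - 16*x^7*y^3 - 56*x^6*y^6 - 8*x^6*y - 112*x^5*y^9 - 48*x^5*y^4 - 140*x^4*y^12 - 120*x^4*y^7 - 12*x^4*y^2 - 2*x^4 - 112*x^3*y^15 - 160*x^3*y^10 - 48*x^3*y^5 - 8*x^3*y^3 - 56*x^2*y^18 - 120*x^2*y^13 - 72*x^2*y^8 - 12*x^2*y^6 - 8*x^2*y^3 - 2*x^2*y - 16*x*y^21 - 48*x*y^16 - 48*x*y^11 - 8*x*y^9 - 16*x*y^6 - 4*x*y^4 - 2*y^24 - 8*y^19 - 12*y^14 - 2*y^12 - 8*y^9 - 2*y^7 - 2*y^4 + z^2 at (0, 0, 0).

Type D_{5}, Milnor number mu = 5.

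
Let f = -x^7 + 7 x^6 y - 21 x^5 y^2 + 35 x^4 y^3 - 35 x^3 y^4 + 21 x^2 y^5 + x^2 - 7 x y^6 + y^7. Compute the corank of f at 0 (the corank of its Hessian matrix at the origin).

1

Hessian at 0 has rank 1.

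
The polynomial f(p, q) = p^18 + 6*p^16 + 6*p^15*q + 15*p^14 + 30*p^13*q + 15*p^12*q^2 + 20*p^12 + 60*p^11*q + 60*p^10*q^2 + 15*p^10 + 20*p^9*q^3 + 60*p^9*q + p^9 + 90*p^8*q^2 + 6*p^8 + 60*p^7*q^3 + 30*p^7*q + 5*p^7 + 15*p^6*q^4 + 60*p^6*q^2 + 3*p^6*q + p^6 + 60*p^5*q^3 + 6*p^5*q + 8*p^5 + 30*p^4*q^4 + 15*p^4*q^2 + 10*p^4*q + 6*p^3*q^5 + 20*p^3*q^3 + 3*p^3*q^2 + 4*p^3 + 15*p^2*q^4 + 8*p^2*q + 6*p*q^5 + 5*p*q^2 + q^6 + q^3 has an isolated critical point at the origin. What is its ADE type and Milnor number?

The Hessian of f at 0 has rank 0. Corank 2; j^3 = (p + q)*(2*p + q)^2 has shape L^2 M (L != M), so D-series; mu = 7 gives D_7.

Type D_{7}, Milnor number mu = 7.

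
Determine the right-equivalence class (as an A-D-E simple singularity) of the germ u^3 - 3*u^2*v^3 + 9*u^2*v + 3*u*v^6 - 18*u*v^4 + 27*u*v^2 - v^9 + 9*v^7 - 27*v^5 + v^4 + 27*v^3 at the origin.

E_6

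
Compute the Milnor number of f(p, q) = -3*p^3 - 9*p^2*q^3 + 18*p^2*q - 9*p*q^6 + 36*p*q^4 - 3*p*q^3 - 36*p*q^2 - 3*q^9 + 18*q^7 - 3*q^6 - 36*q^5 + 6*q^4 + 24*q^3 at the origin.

7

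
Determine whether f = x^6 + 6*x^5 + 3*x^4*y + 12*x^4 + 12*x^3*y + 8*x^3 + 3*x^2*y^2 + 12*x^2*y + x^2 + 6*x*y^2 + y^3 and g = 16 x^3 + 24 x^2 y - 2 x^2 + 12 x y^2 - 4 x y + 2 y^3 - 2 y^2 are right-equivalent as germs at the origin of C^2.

Yes.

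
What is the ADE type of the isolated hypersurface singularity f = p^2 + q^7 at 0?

The Hessian of f at 0 is [[2, 0], [0, 0]] with rank 1, so corank 1. A Groebner basis of the Jacobian ideal J(f) in C{p,q} is {q^6, p}; counting standard monomials gives mu = 6. Corank 1: A-series; mu = 6 gives A_6.

A6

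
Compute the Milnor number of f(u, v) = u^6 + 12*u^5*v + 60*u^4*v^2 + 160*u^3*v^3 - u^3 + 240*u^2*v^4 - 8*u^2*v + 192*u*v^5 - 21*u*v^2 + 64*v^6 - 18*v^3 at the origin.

The Hessian of f at 0 has rank 0. Corank 2; j^3 = -(u + 2*v)*(u + 3*v)^2 has shape L^2 M (L != M), so D-series; mu = 7 gives D_7.

7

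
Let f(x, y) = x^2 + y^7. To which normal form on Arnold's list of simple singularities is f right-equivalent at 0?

A_6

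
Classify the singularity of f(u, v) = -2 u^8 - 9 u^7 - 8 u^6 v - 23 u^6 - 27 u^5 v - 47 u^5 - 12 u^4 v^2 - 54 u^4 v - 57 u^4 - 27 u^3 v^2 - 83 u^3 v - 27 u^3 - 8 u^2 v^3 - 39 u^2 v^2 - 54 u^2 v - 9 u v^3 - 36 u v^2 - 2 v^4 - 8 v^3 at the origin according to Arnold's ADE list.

The Hessian of f at 0 is [[0, 0], [0, 0]] with rank 0, so corank 2. A Groebner basis of the Jacobian ideal J(f) in C{u,v} is {-19683*u^2/1547 - 26244*u*v/1547 + v^4 - 27*v^3/1547 - 8748*v^2/1547, u^3 + 7506*u^2/1547 + 10008*u*v/1547 + 1406*v^3/4641 + 3336*v^2/1547, u^2*v - 7533*u^2/1547 - 10044*u*v/1547 - 6281*v^3/13923 - 3348*v^2/1547, 810*u^2/221 + u*v^2 + 1080*u*v/221 + 1336*v^3/1989 + 360*v^2/221}; counting standard monomials gives mu = 7. Corank 2; j^3 = -(3*u + 2*v)^3 is a perfect cube, so E-series; the 4-jet and mu = 7 give E_7.

E_{7}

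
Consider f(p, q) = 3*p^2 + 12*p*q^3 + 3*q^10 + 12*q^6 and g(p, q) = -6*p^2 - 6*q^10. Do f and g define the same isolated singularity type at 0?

Yes.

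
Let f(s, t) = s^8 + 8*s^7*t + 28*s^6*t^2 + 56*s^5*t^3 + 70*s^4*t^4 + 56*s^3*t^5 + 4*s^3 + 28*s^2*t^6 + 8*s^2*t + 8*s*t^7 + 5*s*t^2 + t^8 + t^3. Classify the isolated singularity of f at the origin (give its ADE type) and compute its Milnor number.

The Hessian of f at 0 has rank 0. Corank 2; j^3 = (s + t)*(2*s + t)^2 has shape L^2 M (L != M), so D-series; mu = 9 gives D_9.

Type D_{9}, Milnor number mu = 9.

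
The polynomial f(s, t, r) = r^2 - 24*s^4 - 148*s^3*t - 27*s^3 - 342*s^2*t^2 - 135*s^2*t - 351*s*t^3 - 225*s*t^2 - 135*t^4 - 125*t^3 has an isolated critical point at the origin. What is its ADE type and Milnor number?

Type E_{7}, Milnor number mu = 7.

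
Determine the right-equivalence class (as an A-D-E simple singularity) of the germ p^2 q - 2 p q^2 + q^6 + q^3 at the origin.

D_{7}

The Hessian of f at 0 is [[0, 0], [0, 0]] with rank 0, so corank 2. A Groebner basis of the Jacobian ideal J(f) in C{p,q} is {p^2/6 + q^5 - q^2/6, p^3 - q^3, p*q - q^2}; counting standard monomials gives mu = 7. Corank 2; j^3 = q*(p - q)^2 has shape L^2 M (L != M), so D-series; mu = 7 gives D_7.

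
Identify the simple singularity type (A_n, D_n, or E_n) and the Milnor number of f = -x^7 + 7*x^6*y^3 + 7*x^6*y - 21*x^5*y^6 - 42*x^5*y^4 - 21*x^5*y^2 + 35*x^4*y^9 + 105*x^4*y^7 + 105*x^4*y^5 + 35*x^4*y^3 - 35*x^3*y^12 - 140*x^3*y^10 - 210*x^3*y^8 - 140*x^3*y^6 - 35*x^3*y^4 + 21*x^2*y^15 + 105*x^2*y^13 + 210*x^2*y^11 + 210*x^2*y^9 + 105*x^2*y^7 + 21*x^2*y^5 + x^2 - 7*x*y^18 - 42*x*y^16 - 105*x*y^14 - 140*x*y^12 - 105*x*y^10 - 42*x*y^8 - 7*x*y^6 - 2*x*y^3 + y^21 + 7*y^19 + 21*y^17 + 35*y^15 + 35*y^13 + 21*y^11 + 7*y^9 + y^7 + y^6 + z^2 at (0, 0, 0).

The Hessian of f at 0 is [[2, 0, 0], [0, 0, 0], [0, 0, 2]] with rank 2, so corank 1. A Groebner basis of the Jacobian ideal J(f) in C{x,y,z} is {-x + y^3, x^2, z}; counting standard monomials gives mu = 6. Corank 1: A-series; mu = 6 gives A_6.

Type A6, Milnor number mu = 6.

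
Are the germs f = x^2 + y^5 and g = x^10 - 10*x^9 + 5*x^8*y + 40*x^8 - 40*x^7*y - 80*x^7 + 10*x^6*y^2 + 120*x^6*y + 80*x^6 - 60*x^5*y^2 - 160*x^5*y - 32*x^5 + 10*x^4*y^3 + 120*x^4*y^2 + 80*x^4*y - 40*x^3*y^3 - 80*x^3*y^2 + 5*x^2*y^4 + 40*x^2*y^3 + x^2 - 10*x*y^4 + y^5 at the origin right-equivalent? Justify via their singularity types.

The Hessian of f at 0 is [[2, 0], [0, 0]] with rank 1, so corank 1. A Groebner basis of the Jacobian ideal J(f) in C{x,y} is {y^4, x}; counting standard monomials gives mu = 4. Corank 1: A-series; mu = 4 gives A_4. The Hessian of g at 0 is [[2, 0], [0, 0]] with rank 1, so corank 1. A Groebner basis of the Jacobian ideal J(g) in C{x,y} is {y^4, x}; counting standard monomials gives mu = 4. Corank 1: A-series; mu = 4 gives A_4. Both have type A_4, hence right-equivalent.

Yes.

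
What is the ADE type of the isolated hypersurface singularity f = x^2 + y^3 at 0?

The Hessian of f at 0 has rank 1. Corank 1: A-series; mu = 2 gives A_2.

A_{2}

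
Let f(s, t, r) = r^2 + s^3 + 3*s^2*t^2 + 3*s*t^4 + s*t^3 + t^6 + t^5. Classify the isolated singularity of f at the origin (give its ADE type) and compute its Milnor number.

Type E_{7}, Milnor number mu = 7.

The Hessian of f at 0 is [[0, 0, 0], [0, 0, 0], [0, 0, 2]] with rank 1, so corank 2. A Groebner basis of the Jacobian ideal J(f) in C{s,t,r} is {-s^2 + t^4 - t^3/3, s^3, s^2*t + s^2/3 + t^3/9, s^2 + s*t^2 + t^3/3, r}; counting standard monomials gives mu = 7. Corank 2; j^3 = s^3 is a perfect cube, so E-series; the 4-jet and mu = 7 give E_7.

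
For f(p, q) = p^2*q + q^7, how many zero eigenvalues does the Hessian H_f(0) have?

The Hessian at 0 is [[0, 0], [0, 0]] of rank 0; hence corank 2.

2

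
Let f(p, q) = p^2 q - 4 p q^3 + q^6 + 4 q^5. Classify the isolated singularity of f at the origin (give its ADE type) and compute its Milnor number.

Type D_{7}, Milnor number mu = 7.

The Hessian of f at 0 is [[0, 0], [0, 0]] with rank 0, so corank 2. A Groebner basis of the Jacobian ideal J(f) in C{p,q} is {p^3, p^2*q + 2*p^2/3 - 4*p*q^2/3, -p*q/2 + q^3}; counting standard monomials gives mu = 7. Corank 2; j^3 = p^2*q has shape L^2 M (L != M), so D-series; mu = 7 gives D_7.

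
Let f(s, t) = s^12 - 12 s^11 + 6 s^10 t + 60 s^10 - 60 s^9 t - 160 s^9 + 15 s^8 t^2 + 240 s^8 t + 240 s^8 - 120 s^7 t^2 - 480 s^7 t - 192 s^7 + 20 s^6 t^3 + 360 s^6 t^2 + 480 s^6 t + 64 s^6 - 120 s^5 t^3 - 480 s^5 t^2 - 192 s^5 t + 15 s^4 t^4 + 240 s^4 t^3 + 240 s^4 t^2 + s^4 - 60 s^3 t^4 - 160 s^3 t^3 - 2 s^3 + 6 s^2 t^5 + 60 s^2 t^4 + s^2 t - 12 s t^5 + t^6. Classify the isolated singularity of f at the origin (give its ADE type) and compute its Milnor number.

Type D_{7}, Milnor number mu = 7.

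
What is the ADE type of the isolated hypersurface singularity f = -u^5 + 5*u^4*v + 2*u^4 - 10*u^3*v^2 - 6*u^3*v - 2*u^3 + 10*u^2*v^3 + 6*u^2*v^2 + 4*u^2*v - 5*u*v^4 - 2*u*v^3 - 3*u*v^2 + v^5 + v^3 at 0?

D_4

The Hessian of f at 0 is [[0, 0], [0, 0]] with rank 0, so corank 2. A Groebner basis of the Jacobian ideal J(f) in C{u,v} is {v^3, u^2 - 3*v^2/2, u*v - 3*v^2/2}; counting standard monomials gives mu = 4. Corank 2; j^3 = -(u - v)*(2*u^2 - 2*u*v + v^2) splits into three distinct lines over C (the quadratic factor has nonzero discriminant), so D_4.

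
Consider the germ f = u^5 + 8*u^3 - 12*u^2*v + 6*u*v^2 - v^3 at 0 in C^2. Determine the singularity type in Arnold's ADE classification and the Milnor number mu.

Type E_8, Milnor number mu = 8.

The Hessian of f at 0 is [[0, 0], [0, 0]] with rank 0, so corank 2. A Groebner basis of the Jacobian ideal J(f) in C{u,v} is {v^5, u*v^3 - 3*v^4/8, u^2 - u*v + v^2/4}; counting standard monomials gives mu = 8. Corank 2; j^3 = (2*u - v)^3 is a perfect cube, so E-series; the 5-jet and mu = 8 give E_8.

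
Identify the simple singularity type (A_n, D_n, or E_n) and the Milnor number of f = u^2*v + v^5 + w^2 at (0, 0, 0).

Type D_{6}, Milnor number mu = 6.

The Hessian of f at 0 is [[0, 0, 0], [0, 0, 0], [0, 0, 2]] with rank 1, so corank 2. A Groebner basis of the Jacobian ideal J(f) in C{u,v,w} is {u^2/5 + v^4, u^3, u*v, w}; counting standard monomials gives mu = 6. Corank 2; j^3 = u^2*v has shape L^2 M (L != M), so D-series; mu = 6 gives D_6.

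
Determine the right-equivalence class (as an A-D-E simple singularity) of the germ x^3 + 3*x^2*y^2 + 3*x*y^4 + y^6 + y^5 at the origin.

E_8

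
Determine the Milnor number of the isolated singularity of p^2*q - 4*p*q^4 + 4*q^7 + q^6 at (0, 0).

7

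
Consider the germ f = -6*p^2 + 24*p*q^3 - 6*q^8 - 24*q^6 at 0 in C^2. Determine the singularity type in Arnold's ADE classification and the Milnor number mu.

The Hessian of f at 0 is [[-12, 0], [0, 0]] with rank 1, so corank 1. A Groebner basis of the Jacobian ideal J(f) in C{p,q} is {p^3, p^2*q, -p/2 + q^3}; counting standard monomials gives mu = 7. Corank 1: A-series; mu = 7 gives A_7.

Type A_7, Milnor number mu = 7.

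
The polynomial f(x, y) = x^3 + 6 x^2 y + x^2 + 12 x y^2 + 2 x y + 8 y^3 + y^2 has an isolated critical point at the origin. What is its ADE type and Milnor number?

Type A_2, Milnor number mu = 2.

The Hessian of f at 0 is [[2, 2], [2, 2]] with rank 1, so corank 1. A Groebner basis of the Jacobian ideal J(f) in C{x,y} is {y^2, x + y}; counting standard monomials gives mu = 2. Corank 1: A-series; mu = 2 gives A_2.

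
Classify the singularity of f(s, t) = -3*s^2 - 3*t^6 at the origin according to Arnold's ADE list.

A_{5}

The Hessian of f at 0 has rank 1. Corank 1: A-series; mu = 5 gives A_5.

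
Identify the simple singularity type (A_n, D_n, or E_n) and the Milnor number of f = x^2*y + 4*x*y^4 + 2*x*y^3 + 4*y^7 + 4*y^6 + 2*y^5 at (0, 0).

Type D_{6}, Milnor number mu = 6.

The Hessian of f at 0 has rank 0. Corank 2; j^3 = x^2*y has shape L^2 M (L != M), so D-series; mu = 6 gives D_6.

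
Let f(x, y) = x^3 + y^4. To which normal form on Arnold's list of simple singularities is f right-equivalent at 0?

The Hessian of f at 0 has rank 0. Corank 2; j^3 = x^3 is a perfect cube, so E-series; the 4-jet and mu = 6 give E_6.

E_{6}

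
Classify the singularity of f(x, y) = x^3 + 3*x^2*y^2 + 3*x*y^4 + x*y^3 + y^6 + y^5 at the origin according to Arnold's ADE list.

E7

The Hessian of f at 0 has rank 0. Corank 2; j^3 = x^3 is a perfect cube, so E-series; the 4-jet and mu = 7 give E_7.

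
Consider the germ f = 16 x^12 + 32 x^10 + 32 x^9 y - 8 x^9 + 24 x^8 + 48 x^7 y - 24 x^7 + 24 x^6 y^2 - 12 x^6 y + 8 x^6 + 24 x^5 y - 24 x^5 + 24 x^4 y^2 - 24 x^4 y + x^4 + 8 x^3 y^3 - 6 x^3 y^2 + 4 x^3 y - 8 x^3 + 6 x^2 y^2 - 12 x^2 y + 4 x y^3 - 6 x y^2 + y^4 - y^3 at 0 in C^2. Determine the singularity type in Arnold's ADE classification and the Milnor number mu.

Type E_6, Milnor number mu = 6.

The Hessian of f at 0 has rank 0. Corank 2; j^3 = -(2*x + y)^3 is a perfect cube, so E-series; the 4-jet and mu = 6 give E_6.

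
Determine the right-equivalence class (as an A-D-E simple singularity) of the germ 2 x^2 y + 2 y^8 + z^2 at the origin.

D_9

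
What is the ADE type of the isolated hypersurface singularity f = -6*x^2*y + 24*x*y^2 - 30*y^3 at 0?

D_4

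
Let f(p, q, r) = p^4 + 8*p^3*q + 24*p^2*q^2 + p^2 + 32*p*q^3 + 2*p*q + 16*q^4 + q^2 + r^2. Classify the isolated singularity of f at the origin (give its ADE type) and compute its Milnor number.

The Hessian of f at 0 has rank 2. Corank 1: A-series; mu = 3 gives A_3.

Type A3, Milnor number mu = 3.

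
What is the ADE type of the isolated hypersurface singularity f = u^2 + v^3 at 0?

A_{2}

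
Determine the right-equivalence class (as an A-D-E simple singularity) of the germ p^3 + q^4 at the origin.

E_{6}

The Hessian of f at 0 is [[0, 0], [0, 0]] with rank 0, so corank 2. A Groebner basis of the Jacobian ideal J(f) in C{p,q} is {q^3, p^2}; counting standard monomials gives mu = 6. Corank 2; j^3 = p^3 is a perfect cube, so E-series; the 4-jet and mu = 6 give E_6.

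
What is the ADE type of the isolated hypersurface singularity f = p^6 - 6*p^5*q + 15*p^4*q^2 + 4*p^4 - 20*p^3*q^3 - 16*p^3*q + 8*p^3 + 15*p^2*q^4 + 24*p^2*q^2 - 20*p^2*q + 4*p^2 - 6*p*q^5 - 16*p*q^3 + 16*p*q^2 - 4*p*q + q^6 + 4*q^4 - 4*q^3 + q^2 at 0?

A_{5}

The Hessian of f at 0 is [[8, -4], [-4, 2]] with rank 1, so corank 1. A Groebner basis of the Jacobian ideal J(f) in C{p,q} is {p*q^2 + 14*p*q - 12*p - 10*q^2 + 6*q, 20*p*q - 16*p + q^3 - 14*q^2 + 8*q, p^2 - 2*p*q + p + q^2 - q/2}; counting standard monomials gives mu = 5. Corank 1: A-series; mu = 5 gives A_5.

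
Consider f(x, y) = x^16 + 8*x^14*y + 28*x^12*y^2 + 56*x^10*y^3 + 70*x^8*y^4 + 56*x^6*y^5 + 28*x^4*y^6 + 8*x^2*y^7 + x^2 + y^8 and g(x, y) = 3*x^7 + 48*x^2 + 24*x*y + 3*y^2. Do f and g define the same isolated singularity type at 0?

The Hessian of f at 0 has rank 1. Corank 1: A-series; mu = 7 gives A_7. The Hessian of g at 0 has rank 1. Corank 1: A-series; mu = 6 gives A_6. f is A_7 but g is A_6, hence not right-equivalent.

No.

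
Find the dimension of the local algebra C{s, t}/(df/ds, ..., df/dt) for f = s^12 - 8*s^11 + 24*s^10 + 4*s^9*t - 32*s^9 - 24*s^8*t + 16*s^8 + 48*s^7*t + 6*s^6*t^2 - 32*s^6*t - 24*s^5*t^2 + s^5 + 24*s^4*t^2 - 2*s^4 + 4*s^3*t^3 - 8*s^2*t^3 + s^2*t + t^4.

5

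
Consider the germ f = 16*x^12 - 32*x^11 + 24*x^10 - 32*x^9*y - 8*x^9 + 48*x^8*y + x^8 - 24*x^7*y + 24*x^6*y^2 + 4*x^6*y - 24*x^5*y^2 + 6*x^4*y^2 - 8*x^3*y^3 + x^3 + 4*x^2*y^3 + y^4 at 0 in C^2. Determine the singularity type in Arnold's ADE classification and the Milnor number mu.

The Hessian of f at 0 has rank 0. Corank 2; j^3 = x^3 is a perfect cube, so E-series; the 4-jet and mu = 6 give E_6.

Type E_{6}, Milnor number mu = 6.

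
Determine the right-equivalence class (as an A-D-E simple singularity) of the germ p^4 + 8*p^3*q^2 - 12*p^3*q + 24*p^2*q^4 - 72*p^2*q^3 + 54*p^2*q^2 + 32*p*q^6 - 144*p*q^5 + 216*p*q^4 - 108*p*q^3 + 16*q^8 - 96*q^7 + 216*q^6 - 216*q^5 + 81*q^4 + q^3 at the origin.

E_6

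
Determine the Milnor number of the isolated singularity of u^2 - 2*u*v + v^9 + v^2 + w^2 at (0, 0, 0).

8

The Hessian of f at 0 has rank 2. Corank 1: A-series; mu = 8 gives A_8.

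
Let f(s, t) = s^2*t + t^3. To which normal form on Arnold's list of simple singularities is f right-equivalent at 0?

The Hessian of f at 0 has rank 0. Corank 2; j^3 = t*(s^2 + t^2) splits into three distinct lines over C (the quadratic factor has nonzero discriminant), so D_4.

D_4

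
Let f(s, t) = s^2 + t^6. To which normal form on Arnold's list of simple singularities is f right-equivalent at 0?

A_{5}

The Hessian of f at 0 is [[2, 0], [0, 0]] with rank 1, so corank 1. A Groebner basis of the Jacobian ideal J(f) in C{s,t} is {t^5, s}; counting standard monomials gives mu = 5. Corank 1: A-series; mu = 5 gives A_5.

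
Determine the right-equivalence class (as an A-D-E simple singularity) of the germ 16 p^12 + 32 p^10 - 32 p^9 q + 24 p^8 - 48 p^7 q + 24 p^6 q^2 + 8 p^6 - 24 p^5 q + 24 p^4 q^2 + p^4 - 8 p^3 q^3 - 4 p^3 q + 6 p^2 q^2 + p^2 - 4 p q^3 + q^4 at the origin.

The Hessian of f at 0 is [[2, 0], [0, 0]] with rank 1, so corank 1. A Groebner basis of the Jacobian ideal J(f) in C{p,q} is {q^3, p}; counting standard monomials gives mu = 3. Corank 1: A-series; mu = 3 gives A_3.

A3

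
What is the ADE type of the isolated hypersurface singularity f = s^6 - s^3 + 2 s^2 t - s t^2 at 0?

D_7

The Hessian of f at 0 has rank 0. Corank 2; j^3 = -s*(s - t)^2 has shape L^2 M (L != M), so D-series; mu = 7 gives D_7.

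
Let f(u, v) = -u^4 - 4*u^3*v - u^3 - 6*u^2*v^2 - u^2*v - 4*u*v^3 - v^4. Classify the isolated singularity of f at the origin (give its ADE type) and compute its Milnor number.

Type D5, Milnor number mu = 5.

The Hessian of f at 0 is [[0, 0], [0, 0]] with rank 0, so corank 2. A Groebner basis of the Jacobian ideal J(f) in C{u,v} is {u*v^2, -u*v/4 + v^3, u^2 + u*v}; counting standard monomials gives mu = 5. Corank 2; j^3 = -u^2*(u + v) has shape L^2 M (L != M), so D-series; mu = 5 gives D_5.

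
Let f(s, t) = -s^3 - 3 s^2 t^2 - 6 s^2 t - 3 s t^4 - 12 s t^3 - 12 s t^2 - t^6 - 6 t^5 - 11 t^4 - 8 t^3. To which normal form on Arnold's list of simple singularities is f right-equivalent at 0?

The Hessian of f at 0 is [[0, 0], [0, 0]] with rank 0, so corank 2. A Groebner basis of the Jacobian ideal J(f) in C{s,t} is {s^3 + 6*s^2 + 24*s*t + 24*t^2, s^2*t - 2*s^2 - 8*s*t - 8*t^2, s^2/2 + s*t^2 + 2*s*t + 2*t^2, t^3}; counting standard monomials gives mu = 6. Corank 2; j^3 = -(s + 2*t)^3 is a perfect cube, so E-series; the 4-jet and mu = 6 give E_6.

E_6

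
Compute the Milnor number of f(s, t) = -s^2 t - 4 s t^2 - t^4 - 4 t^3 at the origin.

5

The Hessian of f at 0 is [[0, 0], [0, 0]] with rank 0, so corank 2. A Groebner basis of the Jacobian ideal J(f) in C{s,t} is {s^3 - 2*s^2 + 8*t^2, s^2/4 + t^3 - t^2, s*t + 2*t^2}; counting standard monomials gives mu = 5. Corank 2; j^3 = -t*(s + 2*t)^2 has shape L^2 M (L != M), so D-series; mu = 5 gives D_5.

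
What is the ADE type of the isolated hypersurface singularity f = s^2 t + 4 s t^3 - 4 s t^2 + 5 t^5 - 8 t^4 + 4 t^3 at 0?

D_6

The Hessian of f at 0 is [[0, 0], [0, 0]] with rank 0, so corank 2. A Groebner basis of the Jacobian ideal J(f) in C{s,t} is {s^3 - 24*s^2 + 100*s*t - 104*t^2, s^2*t - 8*s^2 + 34*s*t - 36*t^2, -2*s^2 + s*t^2 + 9*s*t - 10*t^2, s*t/2 + t^3 - t^2}; counting standard monomials gives mu = 6. Corank 2; j^3 = t*(s - 2*t)^2 has shape L^2 M (L != M), so D-series; mu = 6 gives D_6.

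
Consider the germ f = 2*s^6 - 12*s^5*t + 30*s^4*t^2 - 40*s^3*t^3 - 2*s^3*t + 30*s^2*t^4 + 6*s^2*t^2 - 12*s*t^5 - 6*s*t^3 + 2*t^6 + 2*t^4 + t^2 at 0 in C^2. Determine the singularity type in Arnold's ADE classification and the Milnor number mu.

Type A_5, Milnor number mu = 5.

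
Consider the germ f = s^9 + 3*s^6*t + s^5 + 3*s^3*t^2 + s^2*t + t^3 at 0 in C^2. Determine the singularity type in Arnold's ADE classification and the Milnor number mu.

The Hessian of f at 0 is [[0, 0], [0, 0]] with rank 0, so corank 2. A Groebner basis of the Jacobian ideal J(f) in C{s,t} is {t^3, s^2 + 3*t^2, s*t}; counting standard monomials gives mu = 4. Corank 2; j^3 = t*(s^2 + t^2) splits into three distinct lines over C (the quadratic factor has nonzero discriminant), so D_4.

Type D4, Milnor number mu = 4.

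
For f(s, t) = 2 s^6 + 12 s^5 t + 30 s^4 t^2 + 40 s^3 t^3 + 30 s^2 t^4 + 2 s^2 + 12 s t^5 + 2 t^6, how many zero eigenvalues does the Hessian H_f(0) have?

1

The Hessian at 0 is [[4, 0], [0, 0]] of rank 1; hence corank 1.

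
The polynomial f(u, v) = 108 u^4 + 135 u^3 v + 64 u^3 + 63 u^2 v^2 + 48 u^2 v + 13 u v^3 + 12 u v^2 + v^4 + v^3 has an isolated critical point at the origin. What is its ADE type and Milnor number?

Type E_7, Milnor number mu = 7.

The Hessian of f at 0 is [[0, 0], [0, 0]] with rank 0, so corank 2. A Groebner basis of the Jacobian ideal J(f) in C{u,v} is {65536*u^2/3 + 32768*u*v/3 + v^4 + 64*v^3/9 + 4096*v^2/3, u^3 + 112*u^2/3 + 56*u*v/3 + v^3/36 + 7*v^2/3, u^2*v - 832*u^2/9 - 416*u*v/9 - 5*v^3/54 - 52*v^2/9, 512*u^2/3 + u*v^2 + 256*u*v/3 + 11*v^3/36 + 32*v^2/3}; counting standard monomials gives mu = 7. Corank 2; j^3 = (4*u + v)^3 is a perfect cube, so E-series; the 4-jet and mu = 7 give E_7.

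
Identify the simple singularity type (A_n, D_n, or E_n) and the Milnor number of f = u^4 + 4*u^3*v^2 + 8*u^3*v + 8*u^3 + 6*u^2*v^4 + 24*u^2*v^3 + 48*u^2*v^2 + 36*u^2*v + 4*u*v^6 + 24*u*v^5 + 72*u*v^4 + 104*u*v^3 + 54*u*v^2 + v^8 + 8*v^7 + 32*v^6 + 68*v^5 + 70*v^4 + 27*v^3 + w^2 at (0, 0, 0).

The Hessian of f at 0 has rank 1. Corank 2; j^3 = (2*u + 3*v)^3 is a perfect cube, so E-series; the 4-jet and mu = 6 give E_6.

Type E_6, Milnor number mu = 6.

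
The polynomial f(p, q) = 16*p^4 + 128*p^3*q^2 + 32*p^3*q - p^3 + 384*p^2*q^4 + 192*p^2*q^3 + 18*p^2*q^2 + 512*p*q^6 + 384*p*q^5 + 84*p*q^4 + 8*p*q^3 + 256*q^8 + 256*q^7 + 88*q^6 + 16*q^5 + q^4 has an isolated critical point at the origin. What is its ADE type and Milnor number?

Type E6, Milnor number mu = 6.

The Hessian of f at 0 has rank 0. Corank 2; j^3 = -p^3 is a perfect cube, so E-series; the 4-jet and mu = 6 give E_6.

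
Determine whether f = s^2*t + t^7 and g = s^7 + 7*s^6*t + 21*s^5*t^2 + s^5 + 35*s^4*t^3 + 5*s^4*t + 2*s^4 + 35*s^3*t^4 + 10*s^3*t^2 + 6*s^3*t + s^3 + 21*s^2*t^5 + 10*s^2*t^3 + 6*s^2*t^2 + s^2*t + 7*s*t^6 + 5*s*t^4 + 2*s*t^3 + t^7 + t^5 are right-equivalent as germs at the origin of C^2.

The Hessian of f at 0 has rank 0. Corank 2; j^3 = s^2*t has shape L^2 M (L != M), so D-series; mu = 8 gives D_8. The Hessian of g at 0 has rank 0. Corank 2; j^3 = s^2*(s + t) has shape L^2 M (L != M), so D-series; mu = 8 gives D_8. Both have type D_8, hence right-equivalent.

Yes.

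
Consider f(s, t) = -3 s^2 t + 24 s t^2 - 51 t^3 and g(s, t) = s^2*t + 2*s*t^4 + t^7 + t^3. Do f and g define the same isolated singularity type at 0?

The Hessian of f at 0 has rank 0. Corank 2; j^3 = -3*t*(s^2 - 8*s*t + 17*t^2) splits into three distinct lines over C (the quadratic factor has nonzero discriminant), so D_4. The Hessian of g at 0 has rank 0. Corank 2; j^3 = t*(s^2 + t^2) splits into three distinct lines over C (the quadratic factor has nonzero discriminant), so D_4. Both have type D_4, hence right-equivalent.

Yes.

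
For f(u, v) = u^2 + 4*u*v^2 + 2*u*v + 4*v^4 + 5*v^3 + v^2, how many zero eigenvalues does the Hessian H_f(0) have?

1

Hessian at 0 has rank 1.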